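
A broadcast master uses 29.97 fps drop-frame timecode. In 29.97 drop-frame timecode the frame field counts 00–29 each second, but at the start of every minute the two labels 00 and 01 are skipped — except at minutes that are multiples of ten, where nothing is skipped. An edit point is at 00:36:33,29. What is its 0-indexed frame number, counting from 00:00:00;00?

65753

As if non-drop at 30 labels/s: (0 × 3600 + 36 × 60 + 33) × 30 + 29 = 65819.
Minute boundaries passed: 36; those not divisible by 10: 36 − 3 = 33; dropped labels = 2 × 33 = 66.
Actual frame index = 65819 − 66 = 65753.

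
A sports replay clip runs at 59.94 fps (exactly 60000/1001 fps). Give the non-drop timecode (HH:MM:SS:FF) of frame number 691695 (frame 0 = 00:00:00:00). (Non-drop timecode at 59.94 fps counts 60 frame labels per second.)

03:12:08:15

691695 ÷ 60 = 11528 full seconds, remainder 15 frames.
11528 s = 3 h 12 min 8 s.
Timecode: 03:12:08:15.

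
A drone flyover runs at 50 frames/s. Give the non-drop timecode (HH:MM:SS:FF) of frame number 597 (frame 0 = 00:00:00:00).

597 ÷ 50 = 11 full seconds, remainder 47 frames.
11 s = 0 h 0 min 11 s.
Timecode: 00:00:11:47.

00:00:11:47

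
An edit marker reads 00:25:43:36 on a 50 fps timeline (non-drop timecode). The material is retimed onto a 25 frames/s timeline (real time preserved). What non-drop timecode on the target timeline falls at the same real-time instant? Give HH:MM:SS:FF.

00:25:43:18

Source frame index: (0×3600 + 25×60 + 43) × 50 + 36 = 77186.
Real time: 77186 / (50) = 38593/25 s.
Target frame: (38593/25) × (25) = 38593.
At 25 labels/s: frame 38593 → 00:25:43:18.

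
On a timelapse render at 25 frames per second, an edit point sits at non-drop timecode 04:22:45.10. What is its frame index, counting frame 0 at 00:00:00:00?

Total seconds to the label: (4 × 3600 + 22 × 60 + 45) = 15765.
Frame index = 15765 × 25 + 10 = 394135.

frame 394135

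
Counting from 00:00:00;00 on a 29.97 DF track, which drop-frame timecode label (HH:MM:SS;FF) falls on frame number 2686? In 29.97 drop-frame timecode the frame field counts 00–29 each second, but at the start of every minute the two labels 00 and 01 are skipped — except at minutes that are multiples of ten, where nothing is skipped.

Ten DF minutes hold 17982 frames, so frame 2686 lies in block 0 (frames 0–17981) with 2686 frames into that block.
The block's first minute is 1800 frames and the rest 1798 each; 2686 frames reaches minute 1, so 0 × 18 + 1 × 2 = 2 labels have been skipped so far.
Adding those back, label number 2686 + 2 = 2688 at 30 labels/s is 89 s + 18 f = 0 h 1 min 29 s frame 18, i.e. 00:01:29;18.

00:01:29;18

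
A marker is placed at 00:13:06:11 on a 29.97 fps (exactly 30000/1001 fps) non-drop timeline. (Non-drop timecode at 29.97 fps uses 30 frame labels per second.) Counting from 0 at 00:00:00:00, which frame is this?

Total seconds to the label: (0 × 3600 + 13 × 60 + 6) = 786.
Frame index = 786 × 30 + 11 = 23591.

23591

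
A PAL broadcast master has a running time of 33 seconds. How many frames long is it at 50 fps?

Frames = 33 × 50 = 1650.

1650 frames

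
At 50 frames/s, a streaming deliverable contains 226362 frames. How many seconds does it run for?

4527.24 seconds

Running time = 226362 / (50) = 4527.24 s.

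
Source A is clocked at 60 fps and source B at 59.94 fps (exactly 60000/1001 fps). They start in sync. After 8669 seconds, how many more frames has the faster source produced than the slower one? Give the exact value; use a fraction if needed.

A emits 60 × 8669 = 520140 frames; B emits 60000/1001 × 8669 = 520140000/1001.
Difference = 520140/1001 frames (≈ 519.6204); B is behind A.

520140/1001 frames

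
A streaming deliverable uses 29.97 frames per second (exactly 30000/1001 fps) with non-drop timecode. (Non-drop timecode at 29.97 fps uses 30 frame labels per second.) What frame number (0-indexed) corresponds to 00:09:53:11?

Total seconds to the label: (0 × 3600 + 9 × 60 + 53) = 593.
Frame index = 593 × 30 + 11 = 17801.

frame 17801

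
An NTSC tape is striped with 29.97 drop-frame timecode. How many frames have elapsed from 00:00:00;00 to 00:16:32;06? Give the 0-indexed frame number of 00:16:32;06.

Complete 10-minute blocks: 1, each 17982 frames → 17982.
Remaining 6 whole minutes in the current block: 1800 + 5 × 1798 = 10790 frames.
Within the current minute: 32 × 30 + 6 − 2 = 964 (labels ;00/;01 skipped at this minute). Total = 17982 + 10790 + 964 = 29736.

29736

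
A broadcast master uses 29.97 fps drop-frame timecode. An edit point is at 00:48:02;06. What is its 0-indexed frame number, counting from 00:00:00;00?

Complete 10-minute blocks: 4, each 17982 frames → 71928.
Remaining 8 whole minutes in the current block: 1800 + 7 × 1798 = 14386 frames.
Within the current minute: 2 × 30 + 6 − 2 = 64 (labels ;00/;01 skipped at this minute). Total = 71928 + 14386 + 64 = 86378.

86378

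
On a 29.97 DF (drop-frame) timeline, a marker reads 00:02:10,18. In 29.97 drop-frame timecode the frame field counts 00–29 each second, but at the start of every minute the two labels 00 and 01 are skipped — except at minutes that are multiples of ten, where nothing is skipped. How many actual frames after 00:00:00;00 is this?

3914

Complete 10-minute blocks: 0, each 17982 frames → 0.
Remaining 2 whole minutes in the current block: 1800 + 1 × 1798 = 3598 frames.
Within the current minute: 10 × 30 + 18 − 2 = 316 (labels ;00/;01 skipped at this minute). Total = 0 + 3598 + 316 = 3914.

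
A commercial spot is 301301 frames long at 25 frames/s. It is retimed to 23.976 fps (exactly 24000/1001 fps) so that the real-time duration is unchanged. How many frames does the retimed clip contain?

288960 frames

Target frames = source frames × (target rate / source rate) = 301301 × (24000/1001)/(25) = 301301 × 960/1001 = 288960.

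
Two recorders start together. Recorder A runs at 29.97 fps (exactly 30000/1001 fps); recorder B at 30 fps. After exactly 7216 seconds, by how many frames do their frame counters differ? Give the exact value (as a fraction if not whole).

A emits 30000/1001 × 7216 = 19680000/91 frames; B emits 30 × 7216 = 216480.
Difference = 19680/91 frames (≈ 216.2637); B is ahead of A.

19680/91 frames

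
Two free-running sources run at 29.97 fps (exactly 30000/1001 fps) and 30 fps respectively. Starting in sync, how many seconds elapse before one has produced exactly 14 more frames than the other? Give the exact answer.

7007/15 seconds

The gap grows by |30 − 30000/1001| = 30/1001 frames per second.
Time for a 14-frame gap: 14 ÷ (30/1001) = 7007/15 s.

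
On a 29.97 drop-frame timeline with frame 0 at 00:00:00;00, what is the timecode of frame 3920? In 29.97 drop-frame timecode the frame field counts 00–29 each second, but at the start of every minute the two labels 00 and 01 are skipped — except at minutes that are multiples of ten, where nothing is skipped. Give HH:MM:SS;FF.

00:02:10;24

Each 10-minute DF block holds 10 × 60 × 30 − 9 × 2 = 17982 frames. 3920 ÷ 17982 → 0 full blocks, remainder 3920.
Within the partial block the first minute is 1800 frames and each further minute 1798, so 2 further minute boundaries passed. Total skipped labels = 18 × 0 + 2 × 2 = 4.
Non-drop label index = 3920 + 4 = 3924; at 30 labels/s that is 00:02:10:24, i.e. DF 00:02:10;24.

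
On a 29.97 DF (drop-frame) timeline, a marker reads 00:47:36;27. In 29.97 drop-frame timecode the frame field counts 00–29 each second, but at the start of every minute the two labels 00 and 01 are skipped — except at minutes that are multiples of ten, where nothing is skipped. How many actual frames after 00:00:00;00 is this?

Complete 10-minute blocks: 4, each 17982 frames → 71928.
Remaining 7 whole minutes in the current block: 1800 + 6 × 1798 = 12588 frames.
Within the current minute: 36 × 30 + 27 − 2 = 1105 (labels ;00/;01 skipped at this minute). Total = 71928 + 12588 + 1105 = 85621.

85621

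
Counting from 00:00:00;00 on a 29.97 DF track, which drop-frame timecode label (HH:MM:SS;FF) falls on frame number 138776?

Ten DF minutes hold 17982 frames, so frame 138776 lies in block 7 (frames 125874–143855) with 12902 frames into that block.
The block's first minute is 1800 frames and the rest 1798 each; 12902 frames reaches minute 7, so 7 × 18 + 7 × 2 = 140 labels have been skipped so far.
Adding those back, label number 138776 + 140 = 138916 at 30 labels/s is 4630 s + 16 f = 1 h 17 min 10 s frame 16, i.e. 01:17:10;16.

01:17:10;16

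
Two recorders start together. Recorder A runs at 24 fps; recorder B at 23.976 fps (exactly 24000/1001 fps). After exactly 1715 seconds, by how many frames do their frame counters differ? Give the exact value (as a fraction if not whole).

A emits 24 × 1715 = 41160 frames; B emits 24000/1001 × 1715 = 5880000/143.
Difference = 5880/143 frames (≈ 41.1189); B is behind A.

5880/143 frames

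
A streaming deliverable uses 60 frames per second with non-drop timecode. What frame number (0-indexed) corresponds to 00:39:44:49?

Total seconds to the label: (0 × 3600 + 39 × 60 + 44) = 2384.
Frame index = 2384 × 60 + 49 = 143089.

frame 143089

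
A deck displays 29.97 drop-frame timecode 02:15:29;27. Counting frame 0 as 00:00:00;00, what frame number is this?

243653

Complete 10-minute blocks: 13, each 17982 frames → 233766.
Remaining 5 whole minutes in the current block: 1800 + 4 × 1798 = 8992 frames.
Within the current minute: 29 × 30 + 27 − 2 = 895 (labels ;00/;01 skipped at this minute). Total = 233766 + 8992 + 895 = 243653.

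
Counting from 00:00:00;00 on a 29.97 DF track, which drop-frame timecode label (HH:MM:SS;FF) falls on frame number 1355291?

Each 10-minute DF block holds 10 × 60 × 30 − 9 × 2 = 17982 frames. 1355291 ÷ 17982 → 75 full blocks, remainder 6641.
Within the partial block the first minute is 1800 frames and each further minute 1798, so 3 further minute boundaries passed. Total skipped labels = 18 × 75 + 2 × 3 = 1356.
Non-drop label index = 1355291 + 1356 = 1356647; at 30 labels/s that is 12:33:41:17, i.e. DF 12:33:41;17.

12:33:41;17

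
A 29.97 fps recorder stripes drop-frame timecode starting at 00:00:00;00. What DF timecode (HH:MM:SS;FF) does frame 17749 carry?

Each 10-minute DF block holds 10 × 60 × 30 − 9 × 2 = 17982 frames. 17749 ÷ 17982 → 0 full blocks, remainder 17749.
Within the partial block the first minute is 1800 frames and each further minute 1798, so 9 further minute boundaries passed. Total skipped labels = 18 × 0 + 2 × 9 = 18.
Non-drop label index = 17749 + 18 = 17767; at 30 labels/s that is 00:09:52:07, i.e. DF 00:09:52;07.

00:09:52;07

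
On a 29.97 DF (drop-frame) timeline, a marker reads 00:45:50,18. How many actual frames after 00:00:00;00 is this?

Complete 10-minute blocks: 4, each 17982 frames → 71928.
Remaining 5 whole minutes in the current block: 1800 + 4 × 1798 = 8992 frames.
Within the current minute: 50 × 30 + 18 − 2 = 1516 (labels ;00/;01 skipped at this minute). Total = 71928 + 8992 + 1516 = 82436.

82436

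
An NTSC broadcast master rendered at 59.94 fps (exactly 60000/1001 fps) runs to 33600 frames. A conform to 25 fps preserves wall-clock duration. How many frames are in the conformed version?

14014 frames

Target frames = source frames × (target rate / source rate) = 33600 × (25)/(60000/1001) = 33600 × 1001/2400 = 14014.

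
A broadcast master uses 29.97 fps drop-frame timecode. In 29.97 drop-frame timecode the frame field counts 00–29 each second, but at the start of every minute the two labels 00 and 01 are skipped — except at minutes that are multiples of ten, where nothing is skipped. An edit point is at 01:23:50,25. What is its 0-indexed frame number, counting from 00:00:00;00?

150775

Complete 10-minute blocks: 8, each 17982 frames → 143856.
Remaining 3 whole minutes in the current block: 1800 + 2 × 1798 = 5396 frames.
Within the current minute: 50 × 30 + 25 − 2 = 1523 (labels ;00/;01 skipped at this minute). Total = 143856 + 5396 + 1523 = 150775.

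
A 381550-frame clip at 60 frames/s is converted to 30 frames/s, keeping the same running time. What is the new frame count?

190775 frames

Target frames = source frames × (target rate / source rate) = 381550 × (30)/(60) = 381550 × 1/2 = 190775.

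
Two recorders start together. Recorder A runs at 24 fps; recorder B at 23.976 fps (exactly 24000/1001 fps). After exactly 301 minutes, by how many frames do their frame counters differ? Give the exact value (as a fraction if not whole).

61920/143 frames

301 min = 18060 s.
A emits 24 × 18060 = 433440 frames; B emits 24000/1001 × 18060 = 61920000/143.
Difference = 61920/143 frames (≈ 433.0070); B is behind A.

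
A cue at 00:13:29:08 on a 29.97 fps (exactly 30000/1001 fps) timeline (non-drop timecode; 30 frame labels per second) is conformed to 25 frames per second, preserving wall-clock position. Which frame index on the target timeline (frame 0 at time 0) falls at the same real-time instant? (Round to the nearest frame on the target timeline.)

Source frame index: (0×3600 + 13×60 + 29) × 30 + 8 = 24278.
Real time: 24278 / (30000/1001) = 12151139/15000 s.
Target frame: (12151139/15000) × (25) = 12151139/600 ≈ 20251.898 → 20252.

frame 20252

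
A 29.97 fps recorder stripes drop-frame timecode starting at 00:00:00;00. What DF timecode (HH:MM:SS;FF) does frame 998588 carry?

Each 10-minute DF block holds 10 × 60 × 30 − 9 × 2 = 17982 frames. 998588 ÷ 17982 → 55 full blocks, remainder 9578.
Within the partial block the first minute is 1800 frames and each further minute 1798, so 5 further minute boundaries passed. Total skipped labels = 18 × 55 + 2 × 5 = 1000.
Non-drop label index = 998588 + 1000 = 999588; at 30 labels/s that is 09:15:19:18, i.e. DF 09:15:19;18.

09:15:19;18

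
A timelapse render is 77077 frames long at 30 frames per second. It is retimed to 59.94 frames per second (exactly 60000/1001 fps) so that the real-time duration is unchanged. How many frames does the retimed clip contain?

Target frames = source frames × (target rate / source rate) = 77077 × (60000/1001)/(30) = 77077 × 2000/1001 = 154000.

154000 frames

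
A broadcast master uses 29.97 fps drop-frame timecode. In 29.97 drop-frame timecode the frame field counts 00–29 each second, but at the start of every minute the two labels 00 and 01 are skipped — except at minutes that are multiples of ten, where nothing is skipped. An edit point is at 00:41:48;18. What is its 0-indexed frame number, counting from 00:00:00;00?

Complete 10-minute blocks: 4, each 17982 frames → 71928.
Remaining 1 whole minute in the current block: 1800 + 0 × 1798 = 1800 frames.
Within the current minute: 48 × 30 + 18 − 2 = 1456 (labels ;00/;01 skipped at this minute). Total = 71928 + 1800 + 1456 = 75184.

75184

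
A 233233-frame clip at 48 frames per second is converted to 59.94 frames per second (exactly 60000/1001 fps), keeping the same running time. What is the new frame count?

Target frames = source frames × (target rate / source rate) = 233233 × (60000/1001)/(48) = 233233 × 1250/1001 = 291250.

291250 frames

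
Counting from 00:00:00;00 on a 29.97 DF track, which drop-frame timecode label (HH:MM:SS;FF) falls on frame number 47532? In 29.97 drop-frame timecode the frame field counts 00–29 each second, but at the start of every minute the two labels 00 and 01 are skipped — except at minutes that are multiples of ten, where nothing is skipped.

00:26:26;00

Each 10-minute DF block holds 10 × 60 × 30 − 9 × 2 = 17982 frames. 47532 ÷ 17982 → 2 full blocks, remainder 11568.
Within the partial block the first minute is 1800 frames and each further minute 1798, so 6 further minute boundaries passed. Total skipped labels = 18 × 2 + 2 × 6 = 48.
Non-drop label index = 47532 + 48 = 47580; at 30 labels/s that is 00:26:26:00, i.e. DF 00:26:26;00.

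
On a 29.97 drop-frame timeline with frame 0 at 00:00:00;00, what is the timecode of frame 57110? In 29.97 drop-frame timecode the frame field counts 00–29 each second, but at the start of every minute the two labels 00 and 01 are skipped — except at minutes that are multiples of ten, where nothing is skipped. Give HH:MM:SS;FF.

00:31:45;16

Ten DF minutes hold 17982 frames, so frame 57110 lies in block 3 (frames 53946–71927) with 3164 frames into that block.
The block's first minute is 1800 frames and the rest 1798 each; 3164 frames reaches minute 1, so 3 × 18 + 1 × 2 = 56 labels have been skipped so far.
Adding those back, label number 57110 + 56 = 57166 at 30 labels/s is 1905 s + 16 f = 0 h 31 min 45 s frame 16, i.e. 00:31:45;16.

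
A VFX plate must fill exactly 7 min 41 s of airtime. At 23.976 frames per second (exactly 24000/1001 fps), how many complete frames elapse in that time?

11052 frames

7 min 41 s = 461 s.
Frames = 461 × 24000/1001 = 11064000/1001 ≈ 11052.9471.
Complete frames: 11052.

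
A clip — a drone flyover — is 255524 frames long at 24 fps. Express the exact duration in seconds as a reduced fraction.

Running time = 255524 ÷ (24) = 255524 × 1/24 = 63881/6 s.

63881/6 seconds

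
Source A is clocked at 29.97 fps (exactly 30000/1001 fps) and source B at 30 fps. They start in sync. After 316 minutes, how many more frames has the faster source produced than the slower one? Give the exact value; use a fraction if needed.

568800/1001 frames

316 min = 18960 s.
A emits 30000/1001 × 18960 = 568800000/1001 frames; B emits 30 × 18960 = 568800.
Difference = 568800/1001 frames (≈ 568.2318); B is ahead of A.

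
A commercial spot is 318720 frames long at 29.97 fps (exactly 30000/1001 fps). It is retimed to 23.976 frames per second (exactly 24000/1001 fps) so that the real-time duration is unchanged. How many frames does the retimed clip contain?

254976 frames

Target frames = source frames × (target rate / source rate) = 318720 × (24000/1001)/(30000/1001) = 318720 × 4/5 = 254976.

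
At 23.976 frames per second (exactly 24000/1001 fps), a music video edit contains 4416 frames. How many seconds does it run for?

184.184 seconds

Running time = 4416 / (24000/1001) = 184.184 s.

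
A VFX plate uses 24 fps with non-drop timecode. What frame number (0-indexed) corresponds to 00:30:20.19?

frame 43699

Total seconds to the label: (0 × 3600 + 30 × 60 + 20) = 1820.
Frame index = 1820 × 24 + 19 = 43699.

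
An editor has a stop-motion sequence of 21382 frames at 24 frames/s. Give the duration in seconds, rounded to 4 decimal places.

890.9167 seconds

Running time = 21382 × 1/24 = 10691/12 s ≈ 890.9167 s.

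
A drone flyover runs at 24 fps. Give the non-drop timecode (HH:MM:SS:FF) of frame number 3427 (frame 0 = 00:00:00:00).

00:02:22:19

3427 ÷ 24 = 142 full seconds, remainder 19 frames.
142 s = 0 h 2 min 22 s.
Timecode: 00:02:22:19.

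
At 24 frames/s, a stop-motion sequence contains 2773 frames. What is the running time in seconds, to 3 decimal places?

115.542 seconds

Running time = 2773 × 1/24 = 2773/24 s ≈ 115.542 s.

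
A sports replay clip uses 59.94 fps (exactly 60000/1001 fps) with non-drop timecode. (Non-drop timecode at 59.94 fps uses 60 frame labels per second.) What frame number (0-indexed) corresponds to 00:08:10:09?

frame 29409

Total seconds to the label: (0 × 3600 + 8 × 60 + 10) = 490.
Frame index = 490 × 60 + 9 = 29409.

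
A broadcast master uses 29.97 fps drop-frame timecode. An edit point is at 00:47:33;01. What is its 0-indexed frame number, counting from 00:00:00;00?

85505

As if non-drop at 30 labels/s: (0 × 3600 + 47 × 60 + 33) × 30 + 1 = 85591.
Minute boundaries passed: 47; those not divisible by 10: 47 − 4 = 43; dropped labels = 2 × 43 = 86.
Actual frame index = 85591 − 86 = 85505.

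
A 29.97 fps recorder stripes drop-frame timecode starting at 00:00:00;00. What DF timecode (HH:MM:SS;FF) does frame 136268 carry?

01:15:46;24

Each 10-minute DF block holds 10 × 60 × 30 − 9 × 2 = 17982 frames. 136268 ÷ 17982 → 7 full blocks, remainder 10394.
Within the partial block the first minute is 1800 frames and each further minute 1798, so 5 further minute boundaries passed. Total skipped labels = 18 × 7 + 2 × 5 = 136.
Non-drop label index = 136268 + 136 = 136404; at 30 labels/s that is 01:15:46:24, i.e. DF 01:15:46;24.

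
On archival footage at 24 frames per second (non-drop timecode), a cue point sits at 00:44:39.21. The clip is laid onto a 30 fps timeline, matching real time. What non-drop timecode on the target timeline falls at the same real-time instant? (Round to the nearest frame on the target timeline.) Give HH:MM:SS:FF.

00:44:39:26

Source frame index: (0×3600 + 44×60 + 39) × 24 + 21 = 64317.
Real time: 64317 / (24) = 21439/8 s.
Target frame: (21439/8) × (30) = 321585/4 ≈ 80396.250 → 80396.
At 30 labels/s: frame 80396 → 00:44:39:26.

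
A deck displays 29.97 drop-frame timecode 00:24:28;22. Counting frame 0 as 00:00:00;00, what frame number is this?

Complete 10-minute blocks: 2, each 17982 frames → 35964.
Remaining 4 whole minutes in the current block: 1800 + 3 × 1798 = 7194 frames.
Within the current minute: 28 × 30 + 22 − 2 = 860 (labels ;00/;01 skipped at this minute). Total = 35964 + 7194 + 860 = 44018.

44018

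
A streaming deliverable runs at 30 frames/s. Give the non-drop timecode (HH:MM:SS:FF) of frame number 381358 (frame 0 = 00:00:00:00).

03:31:51:28

381358 ÷ 30 = 12711 full seconds, remainder 28 frames.
12711 s = 3 h 31 min 51 s.
Timecode: 03:31:51:28.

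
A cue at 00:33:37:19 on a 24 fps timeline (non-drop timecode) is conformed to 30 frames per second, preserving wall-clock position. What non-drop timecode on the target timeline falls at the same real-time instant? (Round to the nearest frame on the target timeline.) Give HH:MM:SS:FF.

Source frame index: (0×3600 + 33×60 + 37) × 24 + 19 = 48427.
Real time: 48427 / (24) = 48427/24 s.
Target frame: (48427/24) × (30) = 242135/4 ≈ 60533.750 → 60534.
At 30 labels/s: frame 60534 → 00:33:37:24.

00:33:37:24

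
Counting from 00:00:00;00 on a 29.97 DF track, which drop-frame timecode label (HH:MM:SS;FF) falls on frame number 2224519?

20:37:04;27

Each 10-minute DF block holds 10 × 60 × 30 − 9 × 2 = 17982 frames. 2224519 ÷ 17982 → 123 full blocks, remainder 12733.
Within the partial block the first minute is 1800 frames and each further minute 1798, so 7 further minute boundaries passed. Total skipped labels = 18 × 123 + 2 × 7 = 2228.
Non-drop label index = 2224519 + 2228 = 2226747; at 30 labels/s that is 20:37:04:27, i.e. DF 20:37:04;27.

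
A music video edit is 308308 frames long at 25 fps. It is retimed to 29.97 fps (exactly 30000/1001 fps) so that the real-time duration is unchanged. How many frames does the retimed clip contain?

Target frames = source frames × (target rate / source rate) = 308308 × (30000/1001)/(25) = 308308 × 1200/1001 = 369600.

369600 frames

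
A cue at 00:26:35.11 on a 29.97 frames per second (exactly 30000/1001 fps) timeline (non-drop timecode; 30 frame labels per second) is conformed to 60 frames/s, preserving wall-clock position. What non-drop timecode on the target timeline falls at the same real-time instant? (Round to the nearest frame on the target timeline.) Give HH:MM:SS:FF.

Source frame index: (0×3600 + 26×60 + 35) × 30 + 11 = 47861.
Real time: 47861 / (30000/1001) = 47908861/30000 s.
Target frame: (47908861/30000) × (60) = 47908861/500 ≈ 95817.722 → 95818.
At 60 labels/s: frame 95818 → 00:26:36:58.

00:26:36:58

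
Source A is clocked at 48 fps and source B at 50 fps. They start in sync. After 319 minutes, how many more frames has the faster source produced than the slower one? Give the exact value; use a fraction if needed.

38280 frames

319 min = 19140 s.
A emits 48 × 19140 = 918720 frames; B emits 50 × 19140 = 957000.
Difference = 38280 frames; B is ahead of A.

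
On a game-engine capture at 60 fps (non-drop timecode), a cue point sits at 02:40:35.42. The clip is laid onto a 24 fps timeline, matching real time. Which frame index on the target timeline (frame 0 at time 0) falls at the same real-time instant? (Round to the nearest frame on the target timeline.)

Source frame index: (2×3600 + 40×60 + 35) × 60 + 42 = 578142.
Real time: 578142 / (60) = 96357/10 s.
Target frame: (96357/10) × (24) = 1156284/5 ≈ 231256.800 → 231257.

frame 231257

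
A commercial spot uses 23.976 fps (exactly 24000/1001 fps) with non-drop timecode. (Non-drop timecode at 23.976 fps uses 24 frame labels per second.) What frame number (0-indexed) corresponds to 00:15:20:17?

22097

Total seconds to the label: (0 × 3600 + 15 × 60 + 20) = 920.
Frame index = 920 × 24 + 17 = 22097.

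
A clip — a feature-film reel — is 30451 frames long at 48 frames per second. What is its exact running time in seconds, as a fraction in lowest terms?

Running time = 30451 ÷ (48) = 30451 × 1/48 = 30451/48 s.

30451/48 seconds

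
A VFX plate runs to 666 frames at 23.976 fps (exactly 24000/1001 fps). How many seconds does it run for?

27.77775 seconds

Running time = 666 / (24000/1001) = 27.77775 s.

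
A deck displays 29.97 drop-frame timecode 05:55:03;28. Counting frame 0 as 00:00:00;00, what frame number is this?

Complete 10-minute blocks: 35, each 17982 frames → 629370.
Remaining 5 whole minutes in the current block: 1800 + 4 × 1798 = 8992 frames.
Within the current minute: 3 × 30 + 28 − 2 = 116 (labels ;00/;01 skipped at this minute). Total = 629370 + 8992 + 116 = 638478.

638478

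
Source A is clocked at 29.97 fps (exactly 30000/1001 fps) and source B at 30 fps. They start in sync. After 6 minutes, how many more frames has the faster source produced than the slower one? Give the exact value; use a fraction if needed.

6 min = 360 s.
A emits 30000/1001 × 360 = 10800000/1001 frames; B emits 30 × 360 = 10800.
Difference = 10800/1001 frames (≈ 10.7892); B is ahead of A.

10800/1001 frames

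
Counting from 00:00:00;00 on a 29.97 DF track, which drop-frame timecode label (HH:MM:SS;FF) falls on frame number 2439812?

22:36:48;14

Ten DF minutes hold 17982 frames, so frame 2439812 lies in block 135 (frames 2427570–2445551) with 12242 frames into that block.
The block's first minute is 1800 frames and the rest 1798 each; 12242 frames reaches minute 6, so 135 × 18 + 6 × 2 = 2442 labels have been skipped so far.
Adding those back, label number 2439812 + 2442 = 2442254 at 30 labels/s is 81408 s + 14 f = 22 h 36 min 48 s frame 14, i.e. 22:36:48;14.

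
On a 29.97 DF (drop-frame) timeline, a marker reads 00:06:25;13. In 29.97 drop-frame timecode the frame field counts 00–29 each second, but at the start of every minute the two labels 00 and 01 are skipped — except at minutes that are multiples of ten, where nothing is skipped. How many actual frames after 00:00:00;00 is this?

As if non-drop at 30 labels/s: (0 × 3600 + 6 × 60 + 25) × 30 + 13 = 11563.
Minute boundaries passed: 6; those not divisible by 10: 6 − 0 = 6; dropped labels = 2 × 6 = 12.
Actual frame index = 11563 − 12 = 11551.

11551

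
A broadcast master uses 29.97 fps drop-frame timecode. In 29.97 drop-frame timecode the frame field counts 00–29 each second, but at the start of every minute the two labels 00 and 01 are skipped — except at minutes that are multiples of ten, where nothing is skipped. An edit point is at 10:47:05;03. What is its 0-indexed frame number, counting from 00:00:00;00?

Complete 10-minute blocks: 64, each 17982 frames → 1150848.
Remaining 7 whole minutes in the current block: 1800 + 6 × 1798 = 12588 frames.
Within the current minute: 5 × 30 + 3 − 2 = 151 (labels ;00/;01 skipped at this minute). Total = 1150848 + 12588 + 151 = 1163587.

1163587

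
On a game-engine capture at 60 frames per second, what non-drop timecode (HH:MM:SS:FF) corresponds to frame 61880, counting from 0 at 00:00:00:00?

00:17:11:20

61880 ÷ 60 = 1031 full seconds, remainder 20 frames.
1031 s = 0 h 17 min 11 s.
Timecode: 00:17:11:20.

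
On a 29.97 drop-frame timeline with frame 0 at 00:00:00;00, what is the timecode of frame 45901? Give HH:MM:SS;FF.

00:25:31;17

Ten DF minutes hold 17982 frames, so frame 45901 lies in block 2 (frames 35964–53945) with 9937 frames into that block.
The block's first minute is 1800 frames and the rest 1798 each; 9937 frames reaches minute 5, so 2 × 18 + 5 × 2 = 46 labels have been skipped so far.
Adding those back, label number 45901 + 46 = 45947 at 30 labels/s is 1531 s + 17 f = 0 h 25 min 31 s frame 17, i.e. 00:25:31;17.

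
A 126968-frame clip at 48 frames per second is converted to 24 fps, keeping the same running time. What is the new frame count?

Target frames = source frames × (target rate / source rate) = 126968 × (24)/(48) = 126968 × 1/2 = 63484.

63484 frames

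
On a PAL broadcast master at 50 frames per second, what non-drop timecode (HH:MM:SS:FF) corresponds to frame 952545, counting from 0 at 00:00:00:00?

952545 ÷ 50 = 19050 full seconds, remainder 45 frames.
19050 s = 5 h 17 min 30 s.
Timecode: 05:17:30:45.

05:17:30:45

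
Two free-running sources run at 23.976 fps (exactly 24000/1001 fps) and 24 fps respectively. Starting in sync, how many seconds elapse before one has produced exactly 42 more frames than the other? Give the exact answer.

1751.75 seconds

The gap grows by |24 − 24000/1001| = 24/1001 frames per second.
Time for a 42-frame gap: 42 ÷ (24/1001) = 1751.75 s.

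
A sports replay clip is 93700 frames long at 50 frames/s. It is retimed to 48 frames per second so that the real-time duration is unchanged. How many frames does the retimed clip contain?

Target frames = source frames × (target rate / source rate) = 93700 × (48)/(50) = 93700 × 24/25 = 89952.

89952 frames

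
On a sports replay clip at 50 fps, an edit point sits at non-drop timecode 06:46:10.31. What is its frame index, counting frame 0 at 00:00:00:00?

Total seconds to the label: (6 × 3600 + 46 × 60 + 10) = 24370.
Frame index = 24370 × 50 + 31 = 1218531.

frame 1218531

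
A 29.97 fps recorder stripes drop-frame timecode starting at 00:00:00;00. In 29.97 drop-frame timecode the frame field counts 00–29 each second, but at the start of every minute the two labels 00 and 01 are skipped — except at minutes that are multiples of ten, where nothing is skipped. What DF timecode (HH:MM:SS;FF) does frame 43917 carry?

00:24:25;11

Ten DF minutes hold 17982 frames, so frame 43917 lies in block 2 (frames 35964–53945) with 7953 frames into that block.
The block's first minute is 1800 frames and the rest 1798 each; 7953 frames reaches minute 4, so 2 × 18 + 4 × 2 = 44 labels have been skipped so far.
Adding those back, label number 43917 + 44 = 43961 at 30 labels/s is 1465 s + 11 f = 0 h 24 min 25 s frame 11, i.e. 00:24:25;11.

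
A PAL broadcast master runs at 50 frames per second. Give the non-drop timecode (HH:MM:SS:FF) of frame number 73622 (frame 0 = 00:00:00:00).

73622 ÷ 50 = 1472 full seconds, remainder 22 frames.
1472 s = 0 h 24 min 32 s.
Timecode: 00:24:32:22.

00:24:32:22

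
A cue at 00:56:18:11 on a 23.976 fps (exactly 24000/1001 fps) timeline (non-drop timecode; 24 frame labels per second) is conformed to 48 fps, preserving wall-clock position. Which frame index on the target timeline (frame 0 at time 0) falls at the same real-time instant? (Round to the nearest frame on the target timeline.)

Source frame index: (0×3600 + 56×60 + 18) × 24 + 11 = 81083.
Real time: 81083 / (24000/1001) = 81164083/24000 s.
Target frame: (81164083/24000) × (48) = 81164083/500 ≈ 162328.166 → 162328.

frame 162328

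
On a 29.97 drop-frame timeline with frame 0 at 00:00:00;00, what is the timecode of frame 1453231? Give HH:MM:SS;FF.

13:28:09;17

Each 10-minute DF block holds 10 × 60 × 30 − 9 × 2 = 17982 frames. 1453231 ÷ 17982 → 80 full blocks, remainder 14671.
Within the partial block the first minute is 1800 frames and each further minute 1798, so 8 further minute boundaries passed. Total skipped labels = 18 × 80 + 2 × 8 = 1456.
Non-drop label index = 1453231 + 1456 = 1454687; at 30 labels/s that is 13:28:09:17, i.e. DF 13:28:09;17.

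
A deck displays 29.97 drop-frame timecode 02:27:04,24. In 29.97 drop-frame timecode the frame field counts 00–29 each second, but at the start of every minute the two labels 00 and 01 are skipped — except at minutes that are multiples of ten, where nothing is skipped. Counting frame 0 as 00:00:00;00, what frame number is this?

As if non-drop at 30 labels/s: (2 × 3600 + 27 × 60 + 4) × 30 + 24 = 264744.
Minute boundaries passed: 147; those not divisible by 10: 147 − 14 = 133; dropped labels = 2 × 133 = 266.
Actual frame index = 264744 − 266 = 264478.

264478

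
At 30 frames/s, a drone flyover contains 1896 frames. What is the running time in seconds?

Running time = 1896 / (30) = 63.2 s.

63.2 seconds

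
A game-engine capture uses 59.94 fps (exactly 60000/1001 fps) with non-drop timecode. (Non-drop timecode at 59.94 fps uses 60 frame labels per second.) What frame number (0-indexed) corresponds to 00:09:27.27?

Total seconds to the label: (0 × 3600 + 9 × 60 + 27) = 567.
Frame index = 567 × 60 + 27 = 34047.

frame 34047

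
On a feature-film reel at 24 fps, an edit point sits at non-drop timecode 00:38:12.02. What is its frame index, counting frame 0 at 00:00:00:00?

frame 55010

Total seconds to the label: (0 × 3600 + 38 × 60 + 12) = 2292.
Frame index = 2292 × 24 + 2 = 55010.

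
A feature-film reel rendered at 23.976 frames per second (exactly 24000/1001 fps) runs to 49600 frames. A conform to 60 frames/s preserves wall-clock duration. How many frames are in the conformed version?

124124 frames

Target frames = source frames × (target rate / source rate) = 49600 × (60)/(24000/1001) = 49600 × 1001/400 = 124124.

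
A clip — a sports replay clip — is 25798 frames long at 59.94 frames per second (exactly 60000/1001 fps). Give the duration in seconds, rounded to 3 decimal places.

Running time = 25798 × 1001/60000 = 12911899/30000 s ≈ 430.397 s.

430.397 seconds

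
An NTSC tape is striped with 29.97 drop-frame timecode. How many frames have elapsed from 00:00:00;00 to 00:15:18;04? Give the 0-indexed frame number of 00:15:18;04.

As if non-drop at 30 labels/s: (0 × 3600 + 15 × 60 + 18) × 30 + 4 = 27544.
Minute boundaries passed: 15; those not divisible by 10: 15 − 1 = 14; dropped labels = 2 × 14 = 28.
Actual frame index = 27544 − 28 = 27516.

27516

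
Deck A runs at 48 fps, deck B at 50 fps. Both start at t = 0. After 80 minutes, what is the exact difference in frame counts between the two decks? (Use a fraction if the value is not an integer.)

9600 frames

80 min = 4800 s.
A emits 48 × 4800 = 230400 frames; B emits 50 × 4800 = 240000.
Difference = 9600 frames; B is ahead of A.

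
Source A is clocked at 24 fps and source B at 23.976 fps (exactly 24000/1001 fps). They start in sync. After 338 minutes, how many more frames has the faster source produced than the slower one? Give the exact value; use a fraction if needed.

37440/77 frames

338 min = 20280 s.
A emits 24 × 20280 = 486720 frames; B emits 24000/1001 × 20280 = 37440000/77.
Difference = 37440/77 frames (≈ 486.2338); B is behind A.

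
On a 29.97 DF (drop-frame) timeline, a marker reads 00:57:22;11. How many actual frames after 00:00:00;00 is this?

As if non-drop at 30 labels/s: (0 × 3600 + 57 × 60 + 22) × 30 + 11 = 103271.
Minute boundaries passed: 57; those not divisible by 10: 57 − 5 = 52; dropped labels = 2 × 52 = 104.
Actual frame index = 103271 − 104 = 103167.

103167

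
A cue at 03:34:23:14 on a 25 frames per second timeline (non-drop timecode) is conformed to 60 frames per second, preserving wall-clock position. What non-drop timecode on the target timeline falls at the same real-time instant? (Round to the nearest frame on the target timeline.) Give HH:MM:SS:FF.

03:34:23:34

Source frame index: (3×3600 + 34×60 + 23) × 25 + 14 = 321589.
Real time: 321589 / (25) = 321589/25 s.
Target frame: (321589/25) × (60) = 3859068/5 ≈ 771813.600 → 771814.
At 60 labels/s: frame 771814 → 03:34:23:34.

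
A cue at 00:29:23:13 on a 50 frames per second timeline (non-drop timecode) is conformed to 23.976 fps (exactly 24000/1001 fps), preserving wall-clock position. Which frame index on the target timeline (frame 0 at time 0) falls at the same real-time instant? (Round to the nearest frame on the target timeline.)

frame 42276

Source frame index: (0×3600 + 29×60 + 23) × 50 + 13 = 88163.
Real time: 88163 / (50) = 88163/50 s.
Target frame: (88163/50) × (24000/1001) = 42318240/1001 ≈ 42275.964 → 42276.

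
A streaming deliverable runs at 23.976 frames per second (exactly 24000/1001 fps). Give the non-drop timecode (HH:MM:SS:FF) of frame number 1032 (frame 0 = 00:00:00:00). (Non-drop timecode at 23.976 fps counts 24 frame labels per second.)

00:00:43:00

1032 ÷ 24 = 43 full seconds, remainder 0 frames.
43 s = 0 h 0 min 43 s.
Timecode: 00:00:43:00.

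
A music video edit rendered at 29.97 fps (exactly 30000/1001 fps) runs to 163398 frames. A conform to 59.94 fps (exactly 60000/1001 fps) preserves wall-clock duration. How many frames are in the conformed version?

326796 frames

Target frames = source frames × (target rate / source rate) = 163398 × (60000/1001)/(30000/1001) = 163398 × 2 = 326796.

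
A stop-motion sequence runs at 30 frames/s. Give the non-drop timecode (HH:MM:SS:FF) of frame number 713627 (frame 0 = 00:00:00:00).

06:36:27:17

713627 ÷ 30 = 23787 full seconds, remainder 17 frames.
23787 s = 6 h 36 min 27 s.
Timecode: 06:36:27:17.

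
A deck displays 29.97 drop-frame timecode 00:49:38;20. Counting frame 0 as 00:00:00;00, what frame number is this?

As if non-drop at 30 labels/s: (0 × 3600 + 49 × 60 + 38) × 30 + 20 = 89360.
Minute boundaries passed: 49; those not divisible by 10: 49 − 4 = 45; dropped labels = 2 × 45 = 90.
Actual frame index = 89360 − 90 = 89270.

89270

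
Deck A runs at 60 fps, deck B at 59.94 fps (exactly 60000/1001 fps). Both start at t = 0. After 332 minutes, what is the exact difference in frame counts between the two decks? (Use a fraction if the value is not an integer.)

332 min = 19920 s.
A emits 60 × 19920 = 1195200 frames; B emits 60000/1001 × 19920 = 1195200000/1001.
Difference = 1195200/1001 frames (≈ 1194.0060); B is behind A.

1195200/1001 frames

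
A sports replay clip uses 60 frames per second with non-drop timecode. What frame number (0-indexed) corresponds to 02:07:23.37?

Total seconds to the label: (2 × 3600 + 7 × 60 + 23) = 7643.
Frame index = 7643 × 60 + 37 = 458617.

frame 458617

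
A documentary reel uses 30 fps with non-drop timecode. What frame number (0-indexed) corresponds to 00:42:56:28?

Total seconds to the label: (0 × 3600 + 42 × 60 + 56) = 2576.
Frame index = 2576 × 30 + 28 = 77308.

frame 77308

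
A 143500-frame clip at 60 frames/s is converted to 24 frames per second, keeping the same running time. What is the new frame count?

Target frames = source frames × (target rate / source rate) = 143500 × (24)/(60) = 143500 × 2/5 = 57400.

57400 frames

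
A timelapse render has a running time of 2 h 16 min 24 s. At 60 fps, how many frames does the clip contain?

2 h 16 min 24 s = 8184 s.
Frames = 8184 × 60 = 491040.

491040 frames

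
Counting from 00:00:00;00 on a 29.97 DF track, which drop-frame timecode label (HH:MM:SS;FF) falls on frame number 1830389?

Each 10-minute DF block holds 10 × 60 × 30 − 9 × 2 = 17982 frames. 1830389 ÷ 17982 → 101 full blocks, remainder 14207.
Within the partial block the first minute is 1800 frames and each further minute 1798, so 7 further minute boundaries passed. Total skipped labels = 18 × 101 + 2 × 7 = 1832.
Non-drop label index = 1830389 + 1832 = 1832221; at 30 labels/s that is 16:57:54:01, i.e. DF 16:57:54;01.

16:57:54;01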